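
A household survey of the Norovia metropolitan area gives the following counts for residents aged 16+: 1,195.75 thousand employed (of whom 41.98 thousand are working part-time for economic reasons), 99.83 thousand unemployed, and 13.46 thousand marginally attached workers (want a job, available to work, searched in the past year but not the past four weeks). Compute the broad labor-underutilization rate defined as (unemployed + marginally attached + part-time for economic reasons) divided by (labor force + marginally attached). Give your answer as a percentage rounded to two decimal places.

Labor force = 1,195.75 + 99.83 = 1,295.58 thousand.
Numerator = 99.83 + 13.46 + 41.98 = 155.27 thousand.
Denominator = 1,295.58 + 13.46 = 1,309.04 thousand.
Broad rate = 155.27 / 1,309.04 = 11.86%.

Broad underutilization rate ≈ 11.86%.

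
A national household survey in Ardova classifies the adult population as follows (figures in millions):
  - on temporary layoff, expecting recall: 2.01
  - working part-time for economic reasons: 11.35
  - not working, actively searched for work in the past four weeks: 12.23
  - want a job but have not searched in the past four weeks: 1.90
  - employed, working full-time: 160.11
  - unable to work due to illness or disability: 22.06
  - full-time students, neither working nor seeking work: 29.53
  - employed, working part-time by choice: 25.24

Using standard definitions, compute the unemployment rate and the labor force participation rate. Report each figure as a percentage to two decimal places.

Unemployment rate ≈ 6.75%; labor force participation rate ≈ 79.77%.

Employed = 11.35 + 160.11 + 25.24 = 196.70 million (anyone who worked, including part-time for economic reasons, counts as employed).
Unemployed = 2.01 + 12.23 = 14.24 million (jobless and actively searching, or on temporary layoff).
Labor force = 196.70 + 14.24 = 210.94 million.
Not in labor force = 1.90 + 22.06 + 29.53 = 53.49 million (those not working and not actively searching are outside the labor force — including those who want a job but have given up searching).
Civilian working-age population = 210.94 + 53.49 = 264.43 million.
Unemployment rate = 14.24 / 210.94 = 6.75%.
Labor force participation rate = 210.94 / 264.43 = 79.77%.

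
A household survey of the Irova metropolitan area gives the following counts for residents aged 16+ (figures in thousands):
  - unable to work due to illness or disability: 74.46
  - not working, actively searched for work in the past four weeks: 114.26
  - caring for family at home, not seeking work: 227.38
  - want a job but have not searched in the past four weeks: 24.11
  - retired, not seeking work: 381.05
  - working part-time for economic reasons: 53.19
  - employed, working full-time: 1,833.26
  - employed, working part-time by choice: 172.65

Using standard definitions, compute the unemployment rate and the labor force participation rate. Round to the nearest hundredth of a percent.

Unemployment rate ≈ 5.26%; labor force participation rate ≈ 75.45%.

Employed = 53.19 + 1,833.26 + 172.65 = 2,059.10 thousand (anyone who worked, including part-time for economic reasons, counts as employed).
Unemployed = 114.26 thousand.
Labor force = 2,059.10 + 114.26 = 2,173.36 thousand.
Not in labor force = 74.46 + 227.38 + 24.11 + 381.05 = 707.00 thousand (those not working and not actively searching are outside the labor force — including those who want a job but have given up searching).
Civilian working-age population = 2,173.36 + 707.00 = 2,880.36 thousand.
Unemployment rate = 114.26 / 2,173.36 = 5.26%.
Labor force participation rate = 2,173.36 / 2,880.36 = 75.45%.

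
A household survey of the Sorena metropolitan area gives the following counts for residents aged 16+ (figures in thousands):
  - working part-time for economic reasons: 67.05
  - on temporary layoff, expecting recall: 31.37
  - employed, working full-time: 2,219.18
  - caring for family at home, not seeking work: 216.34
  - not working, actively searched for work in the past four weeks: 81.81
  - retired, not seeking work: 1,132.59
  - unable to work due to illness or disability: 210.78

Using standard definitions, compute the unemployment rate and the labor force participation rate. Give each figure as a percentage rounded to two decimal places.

Employed = 67.05 + 2,219.18 = 2,286.23 thousand (anyone who worked, including part-time for economic reasons, counts as employed).
Unemployed = 31.37 + 81.81 = 113.18 thousand (jobless and actively searching, or on temporary layoff).
Labor force = 2,286.23 + 113.18 = 2,399.41 thousand.
Not in labor force = 216.34 + 1,132.59 + 210.78 = 1,559.71 thousand (those not working and not actively searching are outside the labor force).
Civilian working-age population = 2,399.41 + 1,559.71 = 3,959.12 thousand.
Unemployment rate = 113.18 / 2,399.41 = 4.72%.
Labor force participation rate = 2,399.41 / 3,959.12 = 60.60%.

Unemployment rate ≈ 4.72%; labor force participation rate ≈ 60.60%.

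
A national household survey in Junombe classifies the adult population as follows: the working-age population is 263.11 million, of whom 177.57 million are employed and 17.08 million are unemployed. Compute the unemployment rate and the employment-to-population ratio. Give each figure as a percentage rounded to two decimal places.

Labor force = employed + unemployed = 177.57 + 17.08 = 194.65 million.
Unemployment rate = 17.08 / 194.65 = 8.77%.
Employment-population ratio = 177.57 / 263.11 = 67.49%.

Unemployment rate ≈ 8.77%; employment-population ratio ≈ 67.49%.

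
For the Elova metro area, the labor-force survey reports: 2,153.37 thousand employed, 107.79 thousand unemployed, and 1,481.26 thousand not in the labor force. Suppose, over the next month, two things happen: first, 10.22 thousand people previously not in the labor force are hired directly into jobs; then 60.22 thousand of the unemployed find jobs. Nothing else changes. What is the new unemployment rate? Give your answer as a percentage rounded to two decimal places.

Initially, labor force = 2,153.37 + 107.79 = 2,261.16 thousand, so u = 107.79/2,261.16 = 4.77%.
After the first change, employed and labor force both rise by 10.22; unemployed unchanged → E = 2,163.59, U = 107.79, labor force = 2,271.38 thousand.
After the second change, unemployed falls and employed rises by 60.22; labor force unchanged → E = 2,223.81, U = 47.57, labor force = 2,271.38 thousand.
New unemployment rate = 47.57 / 2,271.38 = 2.09%.

New unemployment rate ≈ 2.09%.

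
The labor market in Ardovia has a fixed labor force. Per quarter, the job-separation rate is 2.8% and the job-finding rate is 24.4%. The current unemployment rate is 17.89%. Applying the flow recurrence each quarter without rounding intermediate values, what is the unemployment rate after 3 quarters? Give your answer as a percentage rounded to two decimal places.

With a fixed labor force, u_{t+1} = u_t + s·(1−u_t) − f·u_t = u_t·(1−s−f) + s.
Here 1−s−f = 0.728 and s = 0.028.
u_1 = 0.178900 × 0.728 + 0.028 = 0.158239.
u_2 = 0.158239 × 0.728 + 0.028 = 0.143198.
u_3 = 0.143198 × 0.728 + 0.028 = 0.132248.

Unemployment rate after three quarters ≈ 13.22%.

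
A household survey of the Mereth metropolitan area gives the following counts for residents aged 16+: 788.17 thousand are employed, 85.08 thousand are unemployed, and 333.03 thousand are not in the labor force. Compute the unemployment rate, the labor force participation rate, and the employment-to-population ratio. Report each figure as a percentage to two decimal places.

Unemployment rate ≈ 9.74%; labor force participation rate ≈ 72.39%; employment-population ratio ≈ 65.34%.

Labor force = employed + unemployed = 788.17 + 85.08 = 873.25 thousand.
Working-age population = 873.25 + 333.03 = 1,206.28 thousand.
Unemployment rate = 85.08 / 873.25 = 9.74%.
Labor force participation rate = 873.25 / 1,206.28 = 72.39%.
Employment-population ratio = 788.17 / 1,206.28 = 65.34%.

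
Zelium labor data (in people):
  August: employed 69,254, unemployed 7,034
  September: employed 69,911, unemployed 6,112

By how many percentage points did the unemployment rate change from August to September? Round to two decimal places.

The unemployment rate changed by −1.18 percentage points.

August: labor force = 69,254 + 7,034 = 76,288; u = 7,034/76,288 = 9.22%.
September: labor force = 69,911 + 6,112 = 76,023; u = 6,112/76,023 = 8.04%.
Change = 8.04% − 9.22% = −1.18 pp.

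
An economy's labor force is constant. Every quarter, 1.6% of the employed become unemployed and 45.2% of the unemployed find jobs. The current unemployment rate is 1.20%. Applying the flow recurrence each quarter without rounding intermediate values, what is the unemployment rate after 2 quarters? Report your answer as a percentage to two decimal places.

Unemployment rate after two quarters ≈ 2.79%.

With a fixed labor force, u_{t+1} = u_t + s·(1−u_t) − f·u_t = u_t·(1−s−f) + s.
Here 1−s−f = 0.532 and s = 0.016.
u_1 = 0.012000 × 0.532 + 0.016 = 0.022384.
u_2 = 0.022384 × 0.532 + 0.016 = 0.027908.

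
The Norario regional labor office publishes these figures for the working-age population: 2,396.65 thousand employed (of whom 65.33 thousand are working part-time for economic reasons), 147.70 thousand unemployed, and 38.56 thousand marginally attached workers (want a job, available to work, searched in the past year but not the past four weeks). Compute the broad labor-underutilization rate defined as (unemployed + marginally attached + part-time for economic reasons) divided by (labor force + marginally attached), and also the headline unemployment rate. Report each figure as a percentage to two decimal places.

Labor force = 2,396.65 + 147.70 = 2,544.35 thousand.
Numerator = 147.70 + 38.56 + 65.33 = 251.59 thousand.
Denominator = 2,544.35 + 38.56 = 2,582.91 thousand.
Broad rate = 251.59 / 2,582.91 = 9.74%.
Headline unemployment rate = 147.70 / 2,544.35 = 5.81%.

Broad underutilization rate ≈ 9.74%; headline unemployment rate ≈ 5.81%.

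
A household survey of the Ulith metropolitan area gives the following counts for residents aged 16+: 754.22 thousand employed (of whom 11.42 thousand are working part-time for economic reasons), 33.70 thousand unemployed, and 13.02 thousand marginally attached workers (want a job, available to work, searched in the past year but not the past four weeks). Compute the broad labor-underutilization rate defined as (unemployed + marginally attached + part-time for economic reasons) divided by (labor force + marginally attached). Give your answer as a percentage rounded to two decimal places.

Labor force = 754.22 + 33.70 = 787.92 thousand.
Numerator = 33.70 + 13.02 + 11.42 = 58.14 thousand.
Denominator = 787.92 + 13.02 = 800.94 thousand.
Broad rate = 58.14 / 800.94 = 7.26%.

Broad underutilization rate ≈ 7.26%.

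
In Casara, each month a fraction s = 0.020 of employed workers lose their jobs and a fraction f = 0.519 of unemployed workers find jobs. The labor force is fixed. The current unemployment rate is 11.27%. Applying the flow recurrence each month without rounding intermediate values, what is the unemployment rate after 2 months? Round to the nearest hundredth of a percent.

Unemployment rate after two months ≈ 5.32%.

With a fixed labor force, u_{t+1} = u_t + s·(1−u_t) − f·u_t = u_t·(1−s−f) + s.
Here 1−s−f = 0.461 and s = 0.020.
u_1 = 0.112700 × 0.461 + 0.020 = 0.071955.
u_2 = 0.071955 × 0.461 + 0.020 = 0.053171.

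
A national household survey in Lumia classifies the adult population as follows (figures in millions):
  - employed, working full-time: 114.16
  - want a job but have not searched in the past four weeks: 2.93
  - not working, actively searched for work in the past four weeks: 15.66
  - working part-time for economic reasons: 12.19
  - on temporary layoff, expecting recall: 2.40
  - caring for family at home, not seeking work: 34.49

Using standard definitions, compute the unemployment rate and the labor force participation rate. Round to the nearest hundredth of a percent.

Unemployment rate ≈ 12.51%; labor force participation rate ≈ 79.42%.

Employed = 114.16 + 12.19 = 126.35 million (anyone who worked, including part-time for economic reasons, counts as employed).
Unemployed = 15.66 + 2.40 = 18.06 million (jobless and actively searching, or on temporary layoff).
Labor force = 126.35 + 18.06 = 144.41 million.
Not in labor force = 2.93 + 34.49 = 37.42 million (those not working and not actively searching are outside the labor force — including those who want a job but have given up searching).
Civilian working-age population = 144.41 + 37.42 = 181.83 million.
Unemployment rate = 18.06 / 144.41 = 12.51%.
Labor force participation rate = 144.41 / 181.83 = 79.42%.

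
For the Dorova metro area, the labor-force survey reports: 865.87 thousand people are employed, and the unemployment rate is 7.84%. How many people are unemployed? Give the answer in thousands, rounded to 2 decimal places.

About 73.66 thousand are unemployed.

Let U be the number unemployed. The labor force is E + U, and U/(E+U) = 0.0784.
So U = 0.0784 × 865.87 / (1 − 0.0784) = 67.8842 / 0.9216 ≈ 73.66 thousand.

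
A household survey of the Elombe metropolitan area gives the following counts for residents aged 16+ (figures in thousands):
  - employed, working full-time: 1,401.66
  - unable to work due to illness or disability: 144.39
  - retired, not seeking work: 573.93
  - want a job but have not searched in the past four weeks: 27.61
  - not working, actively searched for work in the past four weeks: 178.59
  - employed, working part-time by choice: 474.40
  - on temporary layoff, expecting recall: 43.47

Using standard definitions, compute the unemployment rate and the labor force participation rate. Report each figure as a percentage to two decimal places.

Employed = 1,401.66 + 474.40 = 1,876.06 thousand.
Unemployed = 178.59 + 43.47 = 222.06 thousand (jobless and actively searching, or on temporary layoff).
Labor force = 1,876.06 + 222.06 = 2,098.12 thousand.
Not in labor force = 144.39 + 573.93 + 27.61 = 745.93 thousand (those not working and not actively searching are outside the labor force — including those who want a job but have given up searching).
Civilian working-age population = 2,098.12 + 745.93 = 2,844.05 thousand.
Unemployment rate = 222.06 / 2,098.12 = 10.58%.
Labor force participation rate = 2,098.12 / 2,844.05 = 73.77%.

Unemployment rate ≈ 10.58%; labor force participation rate ≈ 73.77%.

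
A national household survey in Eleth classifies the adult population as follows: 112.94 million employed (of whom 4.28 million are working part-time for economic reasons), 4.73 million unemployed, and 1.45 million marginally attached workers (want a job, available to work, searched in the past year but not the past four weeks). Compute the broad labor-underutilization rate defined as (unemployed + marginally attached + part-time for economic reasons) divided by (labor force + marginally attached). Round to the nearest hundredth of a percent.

Broad underutilization rate ≈ 8.78%.

Labor force = 112.94 + 4.73 = 117.67 million.
Numerator = 4.73 + 1.45 + 4.28 = 10.46 million.
Denominator = 117.67 + 1.45 = 119.12 million.
Broad rate = 10.46 / 119.12 = 8.78%.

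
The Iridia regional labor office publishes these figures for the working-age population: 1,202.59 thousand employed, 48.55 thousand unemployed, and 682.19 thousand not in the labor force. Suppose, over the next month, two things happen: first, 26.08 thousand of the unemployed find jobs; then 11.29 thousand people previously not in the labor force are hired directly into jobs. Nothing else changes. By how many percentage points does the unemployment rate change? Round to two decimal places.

Initially, labor force = 1,202.59 + 48.55 = 1,251.14 thousand, so u = 48.55/1,251.14 = 3.88%.
After the first change, unemployed falls and employed rises by 26.08; labor force unchanged → E = 1,228.67, U = 22.47, labor force = 1,251.14 thousand.
After the second change, employed and labor force both rise by 11.29; unemployed unchanged → E = 1,239.96, U = 22.47, labor force = 1,262.43 thousand.
New unemployment rate = 22.47 / 1,262.43 = 1.78%.
Change = 1.78% − 3.88% = −2.10 percentage points.

The unemployment rate changes by −2.10 percentage points.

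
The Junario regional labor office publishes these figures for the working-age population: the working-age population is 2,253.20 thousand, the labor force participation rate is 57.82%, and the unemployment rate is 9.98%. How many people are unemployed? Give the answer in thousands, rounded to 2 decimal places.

About 130.02 thousand are unemployed.

Labor force = 0.5782 × 2,253.20 = 1,302.80 thousand.
Unemployed = 0.0998 × 1,302.80 ≈ 130.02 thousand.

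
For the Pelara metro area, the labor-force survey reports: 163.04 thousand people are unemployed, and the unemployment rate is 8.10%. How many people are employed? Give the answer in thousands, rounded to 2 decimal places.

About 1,849.80 thousand are employed.

Labor force = U / u = 163.04 / 0.0810 ≈ 2,012.84 thousand.
Employed = labor force − unemployed = 2,012.84 − 163.04 = 1,849.80 thousand.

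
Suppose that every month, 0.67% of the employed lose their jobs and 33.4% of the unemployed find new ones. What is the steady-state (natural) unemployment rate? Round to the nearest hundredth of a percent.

Steady-state unemployment rate ≈ 1.97%.

At steady state the flows balance: s·E = f·U, so U/(E+U) = s/(s+f).
u* = 0.67 / (0.67 + 33.4) = 0.67 / 34.07 = 1.97%.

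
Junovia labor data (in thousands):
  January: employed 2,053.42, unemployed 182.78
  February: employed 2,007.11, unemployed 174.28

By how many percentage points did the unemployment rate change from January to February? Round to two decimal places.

January: labor force = 2,053.42 + 182.78 = 2,236.20; u = 182.78/2,236.20 = 8.17%.
February: labor force = 2,007.11 + 174.28 = 2,181.39; u = 174.28/2,181.39 = 7.99%.
Change = 7.99% − 8.17% = −0.18 pp.

The unemployment rate changed by −0.18 percentage points.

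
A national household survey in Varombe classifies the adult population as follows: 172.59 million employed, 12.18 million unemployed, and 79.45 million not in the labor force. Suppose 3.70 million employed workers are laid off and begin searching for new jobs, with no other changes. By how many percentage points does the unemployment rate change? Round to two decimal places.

The unemployment rate changes by +2.00 percentage points.

Initially, labor force = 172.59 + 12.18 = 184.77 million, so u = 12.18/184.77 = 6.59%.
After the change, employed falls and unemployed rises by 3.70; labor force unchanged → E = 168.89, U = 15.88, labor force = 184.77 million.
New unemployment rate = 15.88 / 184.77 = 8.59%.
Change = 8.59% − 6.59% = +2.00 percentage points.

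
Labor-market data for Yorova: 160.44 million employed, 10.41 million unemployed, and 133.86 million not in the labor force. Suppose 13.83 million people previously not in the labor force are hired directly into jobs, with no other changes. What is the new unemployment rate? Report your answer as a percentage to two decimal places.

New unemployment rate ≈ 5.64%.

Initially, labor force = 160.44 + 10.41 = 170.85 million, so u = 10.41/170.85 = 6.09%.
After the change, employed and labor force both rise by 13.83; unemployed unchanged → E = 174.27, U = 10.41, labor force = 184.68 million.
New unemployment rate = 10.41 / 184.68 = 5.64%.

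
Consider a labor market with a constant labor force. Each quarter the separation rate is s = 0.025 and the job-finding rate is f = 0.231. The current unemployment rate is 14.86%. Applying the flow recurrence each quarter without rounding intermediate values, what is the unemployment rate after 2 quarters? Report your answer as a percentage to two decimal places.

With a fixed labor force, u_{t+1} = u_t + s·(1−u_t) − f·u_t = u_t·(1−s−f) + s.
Here 1−s−f = 0.744 and s = 0.025.
u_1 = 0.148600 × 0.744 + 0.025 = 0.135558.
u_2 = 0.135558 × 0.744 + 0.025 = 0.125855.

Unemployment rate after two quarters ≈ 12.59%.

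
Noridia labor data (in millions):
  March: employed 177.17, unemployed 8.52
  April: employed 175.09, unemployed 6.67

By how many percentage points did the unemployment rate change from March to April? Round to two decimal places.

March: labor force = 177.17 + 8.52 = 185.69; u = 8.52/185.69 = 4.59%.
April: labor force = 175.09 + 6.67 = 181.76; u = 6.67/181.76 = 3.67%.
Change = 3.67% − 4.59% = −0.92 pp.

The unemployment rate changed by −0.92 percentage points.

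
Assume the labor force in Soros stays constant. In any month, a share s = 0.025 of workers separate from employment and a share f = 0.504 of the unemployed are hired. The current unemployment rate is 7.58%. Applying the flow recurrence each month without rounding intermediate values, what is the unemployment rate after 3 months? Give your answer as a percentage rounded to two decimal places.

With a fixed labor force, u_{t+1} = u_t + s·(1−u_t) − f·u_t = u_t·(1−s−f) + s.
Here 1−s−f = 0.471 and s = 0.025.
u_1 = 0.075800 × 0.471 + 0.025 = 0.060702.
u_2 = 0.060702 × 0.471 + 0.025 = 0.053591.
u_3 = 0.053591 × 0.471 + 0.025 = 0.050241.

Unemployment rate after three months ≈ 5.02%.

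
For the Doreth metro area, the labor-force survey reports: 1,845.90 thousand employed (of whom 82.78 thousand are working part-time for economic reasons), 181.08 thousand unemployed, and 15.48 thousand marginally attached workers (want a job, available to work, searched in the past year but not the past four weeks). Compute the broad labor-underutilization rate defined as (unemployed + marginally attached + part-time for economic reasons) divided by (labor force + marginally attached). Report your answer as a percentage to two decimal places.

Labor force = 1,845.90 + 181.08 = 2,026.98 thousand.
Numerator = 181.08 + 15.48 + 82.78 = 279.34 thousand.
Denominator = 2,026.98 + 15.48 = 2,042.46 thousand.
Broad rate = 279.34 / 2,042.46 = 13.68%.

Broad underutilization rate ≈ 13.68%.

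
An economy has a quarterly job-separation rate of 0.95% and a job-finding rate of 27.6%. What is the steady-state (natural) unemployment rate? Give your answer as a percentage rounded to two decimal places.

At steady state the flows balance: s·E = f·U, so U/(E+U) = s/(s+f).
u* = 0.95 / (0.95 + 27.6) = 0.95 / 28.55 = 3.33%.

Steady-state unemployment rate ≈ 3.33%.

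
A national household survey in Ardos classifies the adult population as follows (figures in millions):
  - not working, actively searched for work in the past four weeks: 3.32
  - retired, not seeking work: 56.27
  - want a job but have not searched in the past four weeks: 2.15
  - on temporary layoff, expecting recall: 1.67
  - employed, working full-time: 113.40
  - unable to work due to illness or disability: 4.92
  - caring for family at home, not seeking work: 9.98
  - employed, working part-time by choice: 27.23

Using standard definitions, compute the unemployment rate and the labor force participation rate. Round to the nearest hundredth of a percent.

Employed = 113.40 + 27.23 = 140.63 million.
Unemployed = 3.32 + 1.67 = 4.99 million (jobless and actively searching, or on temporary layoff).
Labor force = 140.63 + 4.99 = 145.62 million.
Not in labor force = 56.27 + 2.15 + 4.92 + 9.98 = 73.32 million (those not working and not actively searching are outside the labor force — including those who want a job but have given up searching).
Civilian working-age population = 145.62 + 73.32 = 218.94 million.
Unemployment rate = 4.99 / 145.62 = 3.43%.
Labor force participation rate = 145.62 / 218.94 = 66.51%.

Unemployment rate ≈ 3.43%; labor force participation rate ≈ 66.51%.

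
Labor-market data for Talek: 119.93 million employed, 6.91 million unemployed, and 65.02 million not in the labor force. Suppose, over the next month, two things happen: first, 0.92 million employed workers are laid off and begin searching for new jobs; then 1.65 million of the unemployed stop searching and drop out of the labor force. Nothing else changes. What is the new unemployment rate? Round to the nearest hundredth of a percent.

New unemployment rate ≈ 4.94%.

Initially, labor force = 119.93 + 6.91 = 126.84 million, so u = 6.91/126.84 = 5.45%.
After the first change, employed falls and unemployed rises by 0.92; labor force unchanged → E = 119.01, U = 7.83, labor force = 126.84 million.
After the second change, unemployed and labor force both fall by 1.65 → E = 119.01, U = 6.18, labor force = 125.19 million.
New unemployment rate = 6.18 / 125.19 = 4.94%.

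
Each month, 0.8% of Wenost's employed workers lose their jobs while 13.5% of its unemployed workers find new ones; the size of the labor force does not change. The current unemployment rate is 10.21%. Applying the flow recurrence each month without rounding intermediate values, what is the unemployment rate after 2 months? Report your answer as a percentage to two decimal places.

Unemployment rate after two months ≈ 8.98%.

With a fixed labor force, u_{t+1} = u_t + s·(1−u_t) − f·u_t = u_t·(1−s−f) + s.
Here 1−s−f = 0.857 and s = 0.008.
u_1 = 0.102100 × 0.857 + 0.008 = 0.095500.
u_2 = 0.095500 × 0.857 + 0.008 = 0.089843.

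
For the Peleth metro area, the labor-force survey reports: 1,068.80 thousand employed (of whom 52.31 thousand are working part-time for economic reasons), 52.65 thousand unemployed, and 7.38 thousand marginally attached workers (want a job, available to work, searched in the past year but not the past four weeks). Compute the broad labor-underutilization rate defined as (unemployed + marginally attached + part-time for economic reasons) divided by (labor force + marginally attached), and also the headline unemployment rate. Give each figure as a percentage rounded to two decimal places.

Labor force = 1,068.80 + 52.65 = 1,121.45 thousand.
Numerator = 52.65 + 7.38 + 52.31 = 112.34 thousand.
Denominator = 1,121.45 + 7.38 = 1,128.83 thousand.
Broad rate = 112.34 / 1,128.83 = 9.95%.
Headline unemployment rate = 52.65 / 1,121.45 = 4.69%.

Broad underutilization rate ≈ 9.95%; headline unemployment rate ≈ 4.69%.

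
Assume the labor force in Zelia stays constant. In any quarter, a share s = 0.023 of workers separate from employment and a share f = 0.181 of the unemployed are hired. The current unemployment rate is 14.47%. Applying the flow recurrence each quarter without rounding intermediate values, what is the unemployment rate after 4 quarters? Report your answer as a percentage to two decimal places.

Unemployment rate after four quarters ≈ 12.56%.

With a fixed labor force, u_{t+1} = u_t + s·(1−u_t) − f·u_t = u_t·(1−s−f) + s.
Here 1−s−f = 0.796 and s = 0.023.
u_1 = 0.144700 × 0.796 + 0.023 = 0.138181.
u_2 = 0.138181 × 0.796 + 0.023 = 0.132992.
u_3 = 0.132992 × 0.796 + 0.023 = 0.128862.
u_4 = 0.128862 × 0.796 + 0.023 = 0.125574.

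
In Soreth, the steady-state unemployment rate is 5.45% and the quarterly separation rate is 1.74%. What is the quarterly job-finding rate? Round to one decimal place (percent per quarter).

From u* = s/(s+f): f = s·(1−u)/u.
f = 1.74 × (1 − 0.0545) / 0.0545 = 1.6452 / 0.0545 ≈ 30.2% per quarter.

Job-finding rate ≈ 30.2% per quarter.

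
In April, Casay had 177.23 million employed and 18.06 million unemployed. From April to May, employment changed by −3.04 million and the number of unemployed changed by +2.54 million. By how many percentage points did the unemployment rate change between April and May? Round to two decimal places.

April: labor force = 177.23 + 18.06 = 195.29; u = 18.06/195.29 = 9.25%.
May: labor force = 174.19 + 20.60 = 194.79; u = 20.60/194.79 = 10.58%.
Change = 10.58% − 9.25% = +1.33 pp.

The unemployment rate changed by +1.33 percentage points.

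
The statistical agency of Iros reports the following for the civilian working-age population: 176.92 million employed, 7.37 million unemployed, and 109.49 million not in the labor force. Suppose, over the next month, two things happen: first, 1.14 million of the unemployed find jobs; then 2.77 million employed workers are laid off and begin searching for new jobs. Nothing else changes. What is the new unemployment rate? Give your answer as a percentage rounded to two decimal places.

New unemployment rate ≈ 4.88%.

Initially, labor force = 176.92 + 7.37 = 184.29 million, so u = 7.37/184.29 = 4.00%.
After the first change, unemployed falls and employed rises by 1.14; labor force unchanged → E = 178.06, U = 6.23, labor force = 184.29 million.
After the second change, employed falls and unemployed rises by 2.77; labor force unchanged → E = 175.29, U = 9.00, labor force = 184.29 million.
New unemployment rate = 9.00 / 184.29 = 4.88%.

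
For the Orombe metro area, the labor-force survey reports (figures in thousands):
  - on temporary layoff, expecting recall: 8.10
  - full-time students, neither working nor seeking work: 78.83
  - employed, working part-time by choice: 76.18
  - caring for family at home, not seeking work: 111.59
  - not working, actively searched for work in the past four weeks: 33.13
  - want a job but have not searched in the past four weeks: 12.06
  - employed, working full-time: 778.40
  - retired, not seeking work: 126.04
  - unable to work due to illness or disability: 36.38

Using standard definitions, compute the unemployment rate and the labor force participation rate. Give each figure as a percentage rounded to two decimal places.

Unemployment rate ≈ 4.60%; labor force participation rate ≈ 71.06%.

Employed = 76.18 + 778.40 = 854.58 thousand.
Unemployed = 8.10 + 33.13 = 41.23 thousand (jobless and actively searching, or on temporary layoff).
Labor force = 854.58 + 41.23 = 895.81 thousand.
Not in labor force = 78.83 + 111.59 + 12.06 + 126.04 + 36.38 = 364.90 thousand (those not working and not actively searching are outside the labor force — including those who want a job but have given up searching).
Civilian working-age population = 895.81 + 364.90 = 1,260.71 thousand.
Unemployment rate = 41.23 / 895.81 = 4.60%.
Labor force participation rate = 895.81 / 1,260.71 = 71.06%.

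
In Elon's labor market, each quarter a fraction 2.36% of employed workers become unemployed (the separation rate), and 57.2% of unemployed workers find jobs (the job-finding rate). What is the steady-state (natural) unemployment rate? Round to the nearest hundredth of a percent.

Steady-state unemployment rate ≈ 3.96%.

At steady state the flows balance: s·E = f·U, so U/(E+U) = s/(s+f).
u* = 2.36 / (2.36 + 57.2) = 2.36 / 59.56 = 3.96%.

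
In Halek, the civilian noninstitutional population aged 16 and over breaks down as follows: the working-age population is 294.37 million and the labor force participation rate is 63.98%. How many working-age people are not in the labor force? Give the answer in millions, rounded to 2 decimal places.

About 106.03 million are not in the labor force.

Share not in the labor force = 1 − 0.6398 = 0.3602.
Not in labor force = 0.3602 × 294.37 ≈ 106.03 million.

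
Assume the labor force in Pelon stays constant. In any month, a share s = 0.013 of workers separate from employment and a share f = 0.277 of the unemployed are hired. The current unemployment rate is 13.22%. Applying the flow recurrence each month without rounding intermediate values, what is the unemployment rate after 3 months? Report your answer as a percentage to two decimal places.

Unemployment rate after three months ≈ 7.61%.

With a fixed labor force, u_{t+1} = u_t + s·(1−u_t) − f·u_t = u_t·(1−s−f) + s.
Here 1−s−f = 0.710 and s = 0.013.
u_1 = 0.132200 × 0.710 + 0.013 = 0.106862.
u_2 = 0.106862 × 0.710 + 0.013 = 0.088872.
u_3 = 0.088872 × 0.710 + 0.013 = 0.076099.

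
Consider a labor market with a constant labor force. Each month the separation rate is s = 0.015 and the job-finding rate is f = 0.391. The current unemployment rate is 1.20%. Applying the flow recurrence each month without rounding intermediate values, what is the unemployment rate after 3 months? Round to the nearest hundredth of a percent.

With a fixed labor force, u_{t+1} = u_t + s·(1−u_t) − f·u_t = u_t·(1−s−f) + s.
Here 1−s−f = 0.594 and s = 0.015.
u_1 = 0.012000 × 0.594 + 0.015 = 0.022128.
u_2 = 0.022128 × 0.594 + 0.015 = 0.028144.
u_3 = 0.028144 × 0.594 + 0.015 = 0.031718.

Unemployment rate after three months ≈ 3.17%.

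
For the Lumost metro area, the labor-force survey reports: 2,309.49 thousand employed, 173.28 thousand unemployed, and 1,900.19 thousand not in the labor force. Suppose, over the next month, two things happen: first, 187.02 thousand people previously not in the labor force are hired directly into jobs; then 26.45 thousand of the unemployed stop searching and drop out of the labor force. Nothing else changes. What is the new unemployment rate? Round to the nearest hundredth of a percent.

New unemployment rate ≈ 5.55%.

Initially, labor force = 2,309.49 + 173.28 = 2,482.77 thousand, so u = 173.28/2,482.77 = 6.98%.
After the first change, employed and labor force both rise by 187.02; unemployed unchanged → E = 2,496.51, U = 173.28, labor force = 2,669.79 thousand.
After the second change, unemployed and labor force both fall by 26.45 → E = 2,496.51, U = 146.83, labor force = 2,643.34 thousand.
New unemployment rate = 146.83 / 2,643.34 = 5.55%.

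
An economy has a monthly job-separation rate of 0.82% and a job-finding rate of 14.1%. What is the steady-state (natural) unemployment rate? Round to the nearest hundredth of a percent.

At steady state the flows balance: s·E = f·U, so U/(E+U) = s/(s+f).
u* = 0.82 / (0.82 + 14.1) = 0.82 / 14.92 = 5.50%.

Steady-state unemployment rate ≈ 5.50%.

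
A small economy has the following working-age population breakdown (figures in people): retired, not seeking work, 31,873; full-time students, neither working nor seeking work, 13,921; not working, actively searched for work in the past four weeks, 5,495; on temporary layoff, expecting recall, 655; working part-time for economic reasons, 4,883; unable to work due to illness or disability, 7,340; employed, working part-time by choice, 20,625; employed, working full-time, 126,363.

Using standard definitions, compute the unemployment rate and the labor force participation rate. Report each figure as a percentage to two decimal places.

Employed = 4,883 + 20,625 + 126,363 = 151,871 (anyone who worked, including part-time for economic reasons, counts as employed).
Unemployed = 5,495 + 655 = 6,150 (jobless and actively searching, or on temporary layoff).
Labor force = 151,871 + 6,150 = 158,021.
Not in labor force = 31,873 + 13,921 + 7,340 = 53,134 (those not working and not actively searching are outside the labor force).
Civilian working-age population = 158,021 + 53,134 = 211,155.
Unemployment rate = 6,150 / 158,021 = 3.89%.
Labor force participation rate = 158,021 / 211,155 = 74.84%.

Unemployment rate ≈ 3.89%; labor force participation rate ≈ 74.84%.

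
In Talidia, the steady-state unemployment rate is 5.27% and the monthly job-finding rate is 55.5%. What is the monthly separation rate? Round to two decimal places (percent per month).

From u* = s/(s+f): s = u·f/(1−u).
s = 0.0527 × 55.5 / (1 − 0.0527) = 2.9248 / 0.9473 ≈ 3.09% per month.

Separation rate ≈ 3.09% per month.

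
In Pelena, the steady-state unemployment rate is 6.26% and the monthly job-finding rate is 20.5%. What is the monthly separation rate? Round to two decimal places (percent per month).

From u* = s/(s+f): s = u·f/(1−u).
s = 0.0626 × 20.5 / (1 − 0.0626) = 1.2833 / 0.9374 ≈ 1.37% per month.

Separation rate ≈ 1.37% per month.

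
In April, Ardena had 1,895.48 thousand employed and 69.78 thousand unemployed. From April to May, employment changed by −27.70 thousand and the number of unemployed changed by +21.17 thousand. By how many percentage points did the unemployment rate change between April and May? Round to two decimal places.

April: labor force = 1,895.48 + 69.78 = 1,965.26; u = 69.78/1,965.26 = 3.55%.
May: labor force = 1,867.78 + 90.95 = 1,958.73; u = 90.95/1,958.73 = 4.64%.
Change = 4.64% − 3.55% = +1.09 pp.

The unemployment rate changed by +1.09 percentage points.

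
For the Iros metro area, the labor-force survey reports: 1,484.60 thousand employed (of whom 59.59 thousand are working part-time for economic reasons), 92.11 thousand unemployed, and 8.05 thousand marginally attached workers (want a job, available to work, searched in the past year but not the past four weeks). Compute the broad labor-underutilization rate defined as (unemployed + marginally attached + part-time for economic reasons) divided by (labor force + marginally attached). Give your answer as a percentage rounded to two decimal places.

Labor force = 1,484.60 + 92.11 = 1,576.71 thousand.
Numerator = 92.11 + 8.05 + 59.59 = 159.75 thousand.
Denominator = 1,576.71 + 8.05 = 1,584.76 thousand.
Broad rate = 159.75 / 1,584.76 = 10.08%.

Broad underutilization rate ≈ 10.08%.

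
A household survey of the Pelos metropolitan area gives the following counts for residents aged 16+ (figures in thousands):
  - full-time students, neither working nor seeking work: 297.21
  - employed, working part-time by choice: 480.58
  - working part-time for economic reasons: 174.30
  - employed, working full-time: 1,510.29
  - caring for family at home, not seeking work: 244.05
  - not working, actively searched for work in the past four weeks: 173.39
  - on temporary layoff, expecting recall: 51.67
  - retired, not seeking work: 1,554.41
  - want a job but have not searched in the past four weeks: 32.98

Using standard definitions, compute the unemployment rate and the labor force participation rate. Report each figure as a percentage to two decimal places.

Unemployment rate ≈ 9.42%; labor force participation rate ≈ 52.89%.

Employed = 480.58 + 174.30 + 1,510.29 = 2,165.17 thousand (anyone who worked, including part-time for economic reasons, counts as employed).
Unemployed = 173.39 + 51.67 = 225.06 thousand (jobless and actively searching, or on temporary layoff).
Labor force = 2,165.17 + 225.06 = 2,390.23 thousand.
Not in labor force = 297.21 + 244.05 + 1,554.41 + 32.98 = 2,128.65 thousand (those not working and not actively searching are outside the labor force — including those who want a job but have given up searching).
Civilian working-age population = 2,390.23 + 2,128.65 = 4,518.88 thousand.
Unemployment rate = 225.06 / 2,390.23 = 9.42%.
Labor force participation rate = 2,390.23 / 4,518.88 = 52.89%.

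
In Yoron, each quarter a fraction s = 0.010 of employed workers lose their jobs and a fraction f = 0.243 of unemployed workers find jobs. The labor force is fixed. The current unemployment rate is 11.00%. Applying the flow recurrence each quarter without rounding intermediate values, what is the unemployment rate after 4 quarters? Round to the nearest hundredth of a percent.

Unemployment rate after four quarters ≈ 6.15%.

With a fixed labor force, u_{t+1} = u_t + s·(1−u_t) − f·u_t = u_t·(1−s−f) + s.
Here 1−s−f = 0.747 and s = 0.010.
u_1 = 0.110000 × 0.747 + 0.010 = 0.092170.
u_2 = 0.092170 × 0.747 + 0.010 = 0.078851.
u_3 = 0.078851 × 0.747 + 0.010 = 0.068902.
u_4 = 0.068902 × 0.747 + 0.010 = 0.061470.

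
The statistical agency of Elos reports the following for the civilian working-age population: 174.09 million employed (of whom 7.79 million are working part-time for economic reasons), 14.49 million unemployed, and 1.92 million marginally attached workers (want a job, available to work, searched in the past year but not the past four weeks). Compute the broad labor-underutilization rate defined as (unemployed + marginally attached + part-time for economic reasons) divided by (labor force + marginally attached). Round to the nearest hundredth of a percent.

Broad underutilization rate ≈ 12.70%.

Labor force = 174.09 + 14.49 = 188.58 million.
Numerator = 14.49 + 1.92 + 7.79 = 24.20 million.
Denominator = 188.58 + 1.92 = 190.50 million.
Broad rate = 24.20 / 190.50 = 12.70%.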